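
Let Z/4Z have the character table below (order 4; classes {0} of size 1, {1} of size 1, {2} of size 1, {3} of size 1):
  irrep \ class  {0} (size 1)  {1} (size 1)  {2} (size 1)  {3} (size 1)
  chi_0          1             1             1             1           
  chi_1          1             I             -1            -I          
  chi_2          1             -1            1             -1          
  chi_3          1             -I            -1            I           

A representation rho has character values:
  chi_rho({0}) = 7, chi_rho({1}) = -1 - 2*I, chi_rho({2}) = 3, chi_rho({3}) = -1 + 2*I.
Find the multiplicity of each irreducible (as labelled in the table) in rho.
Multiplicities: chi_0: 2, chi_1: 0, chi_2: 3, chi_3: 2.

Why: Use <chi_rho, chi> = (1/|G|) sum_C |C| * chi_rho(C) * conj(chi(C)) with |G| = 4 for each irreducible chi in the table:
  <chi_rho, chi_0> = (1/4)[1*(7)*conj(1) + 1*(-1 - 2*I)*conj(1) + 1*(3)*conj(1) + 1*(-1 + 2*I)*conj(1)]
      = (1/4)[(7) + (-1 - 2*I) + (3) + (-1 + 2*I)] = 8/4 = 2
  <chi_rho, chi_1> = (1/4)[1*(7)*conj(1) + 1*(-1 - 2*I)*conj(I) + 1*(3)*conj(-1) + 1*(-1 + 2*I)*conj(-I)]
      = (1/4)[(7) + (-2 + I) + (-3) + (-2 - I)] = 0/4 = 0
  <chi_rho, chi_2> = (1/4)[1*(7)*conj(1) + 1*(-1 - 2*I)*conj(-1) + 1*(3)*conj(1) + 1*(-1 + 2*I)*conj(-1)]
      = (1/4)[(7) + (1 + 2*I) + (3) + (1 - 2*I)] = 12/4 = 3
  <chi_rho, chi_3> = (1/4)[1*(7)*conj(1) + 1*(-1 - 2*I)*conj(-I) + 1*(3)*conj(-1) + 1*(-1 + 2*I)*conj(I)]
      = (1/4)[(7) + (2 - I) + (-3) + (2 + I)] = 8/4 = 2
(Exp terms are combined using exp(i*s)*conj(exp(i*t)) = exp(i*(s-t)), and sums of them are collapsed using the identity that for every m > 1 the m distinct m-th roots of unity sum to 0, e.g. 1 + exp(2*I*pi/3) + exp(-2*I*pi/3) = 0.)
Dimension check: dim(rho) = sum (mult * dim) = 2*1 + 0*1 + 3*1 + 2*1 = 7 = chi_rho(e) = 7.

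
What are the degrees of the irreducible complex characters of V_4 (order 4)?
Dimensions: 1, 1, 1, 1

Details: There are 4 irreducibles (= number of conjugacy classes). Their dimensions d_i satisfy sum d_i^2 = |G| = 4: 1 + 1 + 1 + 1 = 4.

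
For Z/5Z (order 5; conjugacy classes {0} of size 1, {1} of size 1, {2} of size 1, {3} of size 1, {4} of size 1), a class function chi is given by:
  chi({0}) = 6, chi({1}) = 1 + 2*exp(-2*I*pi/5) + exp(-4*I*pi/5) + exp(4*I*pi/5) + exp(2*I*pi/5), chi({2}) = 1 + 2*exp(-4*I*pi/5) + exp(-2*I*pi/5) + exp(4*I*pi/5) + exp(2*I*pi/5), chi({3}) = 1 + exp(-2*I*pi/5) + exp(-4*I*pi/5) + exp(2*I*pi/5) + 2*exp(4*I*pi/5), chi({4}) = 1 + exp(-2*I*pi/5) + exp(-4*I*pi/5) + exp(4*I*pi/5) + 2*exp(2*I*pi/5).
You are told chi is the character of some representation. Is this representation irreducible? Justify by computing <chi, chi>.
Not irreducible (reducible): <chi, chi> = 8 > 1.

Working: <chi, chi> = (1/|G|) sum_C |C| * |chi(C)|^2 = (1/5)[1*|6|^2 + 1*|1 + 2*exp(-2*I*pi/5) + exp(-4*I*pi/5) + exp(4*I*pi/5) + exp(2*I*pi/5)|^2 + 1*|1 + 2*exp(-4*I*pi/5) + exp(-2*I*pi/5) + exp(4*I*pi/5) + exp(2*I*pi/5)|^2 + 1*|1 + exp(-2*I*pi/5) + exp(-4*I*pi/5) + exp(2*I*pi/5) + 2*exp(4*I*pi/5)|^2 + 1*|1 + exp(-2*I*pi/5) + exp(-4*I*pi/5) + exp(4*I*pi/5) + 2*exp(2*I*pi/5)|^2]
  = (1/5)[(36) + (1) + (1) + (1) + (1)] = 40/5 = 8.
(Exp terms are combined using exp(i*s)*conj(exp(i*t)) = exp(i*(s-t)), and sums of them are collapsed using the identity that for every m > 1 the m distinct m-th roots of unity sum to 0, e.g. 1 + exp(2*I*pi/3) + exp(-2*I*pi/3) = 0.)
A character is irreducible iff <chi, chi> = 1, so this representation is reducible.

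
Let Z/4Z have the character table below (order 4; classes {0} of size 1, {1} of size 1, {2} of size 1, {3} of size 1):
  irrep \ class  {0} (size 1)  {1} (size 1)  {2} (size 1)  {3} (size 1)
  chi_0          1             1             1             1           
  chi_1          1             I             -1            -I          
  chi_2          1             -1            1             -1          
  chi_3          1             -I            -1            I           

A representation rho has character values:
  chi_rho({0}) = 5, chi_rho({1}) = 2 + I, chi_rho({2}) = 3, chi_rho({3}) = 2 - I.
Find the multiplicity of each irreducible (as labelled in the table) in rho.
Multiplicities: chi_0: 3, chi_1: 1, chi_2: 1, chi_3: 0.

Details: Use <chi_rho, chi> = (1/|G|) sum_C |C| * chi_rho(C) * conj(chi(C)) with |G| = 4 for each irreducible chi in the table:
  <chi_rho, chi_0> = (1/4)[1*(5)*conj(1) + 1*(2 + I)*conj(1) + 1*(3)*conj(1) + 1*(2 - I)*conj(1)]
      = (1/4)[(5) + (2 + I) + (3) + (2 - I)] = 12/4 = 3
  <chi_rho, chi_1> = (1/4)[1*(5)*conj(1) + 1*(2 + I)*conj(I) + 1*(3)*conj(-1) + 1*(2 - I)*conj(-I)]
      = (1/4)[(5) + (1 - 2*I) + (-3) + (1 + 2*I)] = 4/4 = 1
  <chi_rho, chi_2> = (1/4)[1*(5)*conj(1) + 1*(2 + I)*conj(-1) + 1*(3)*conj(1) + 1*(2 - I)*conj(-1)]
      = (1/4)[(5) + (-2 - I) + (3) + (-2 + I)] = 4/4 = 1
  <chi_rho, chi_3> = (1/4)[1*(5)*conj(1) + 1*(2 + I)*conj(-I) + 1*(3)*conj(-1) + 1*(2 - I)*conj(I)]
      = (1/4)[(5) + (-1 + 2*I) + (-3) + (-1 - 2*I)] = 0/4 = 0
(Exp terms are combined using exp(i*s)*conj(exp(i*t)) = exp(i*(s-t)), and sums of them are collapsed using the identity that for every m > 1 the m distinct m-th roots of unity sum to 0, e.g. 1 + exp(2*I*pi/3) + exp(-2*I*pi/3) = 0.)
Dimension check: dim(rho) = sum (mult * dim) = 3*1 + 1*1 + 1*1 + 0*1 = 5 = chi_rho(e) = 5.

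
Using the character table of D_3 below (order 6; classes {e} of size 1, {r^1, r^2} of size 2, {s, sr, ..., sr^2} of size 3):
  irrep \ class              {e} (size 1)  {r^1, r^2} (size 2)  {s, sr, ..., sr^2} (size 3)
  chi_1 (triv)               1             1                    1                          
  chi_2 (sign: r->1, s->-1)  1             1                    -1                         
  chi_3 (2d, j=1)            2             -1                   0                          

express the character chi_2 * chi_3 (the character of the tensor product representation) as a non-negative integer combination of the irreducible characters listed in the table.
chi_2 tensor chi_3 = chi_3 (all other irreducibles have multiplicity 0).

Reasoning: The character of a tensor product is the pointwise product (chi_2 * chi_3)(C) = chi_2(C) * chi_3(C):
  {e}: (1)*(2), {r^1, r^2}: (1)*(-1), {s, sr, ..., sr^2}: (-1)*(0)
so (chi_2 * chi_3) takes values
  {e} -> 2, {r^1, r^2} -> -1, {s, sr, ..., sr^2} -> 0.
Now take the inner product of this character with each irreducible chi from the table, <chi_2*chi_3, chi> = (1/6) sum_C |C| (chi_2*chi_3)(C) conj(chi(C)):
  <chi_2*chi_3, chi_1> = (1/6)[1*(2)*conj(1) + 2*(-1)*conj(1) + 3*(0)*conj(1)]
      = (1/6)[(2) + (-2) + (0)] = 0/6 = 0
  <chi_2*chi_3, chi_2> = (1/6)[1*(2)*conj(1) + 2*(-1)*conj(1) + 3*(0)*conj(-1)]
      = (1/6)[(2) + (-2) + (0)] = 0/6 = 0
  <chi_2*chi_3, chi_3> = (1/6)[1*(2)*conj(2) + 2*(-1)*conj(-1) + 3*(0)*conj(0)]
      = (1/6)[(4) + (2) + (0)] = 6/6 = 1
Hence the multiplicities are chi_3: 1. Dimension check: dim(chi_2)*dim(chi_3) = 1*2 = 2 and sum (mult * dim) = 1*2 = 2.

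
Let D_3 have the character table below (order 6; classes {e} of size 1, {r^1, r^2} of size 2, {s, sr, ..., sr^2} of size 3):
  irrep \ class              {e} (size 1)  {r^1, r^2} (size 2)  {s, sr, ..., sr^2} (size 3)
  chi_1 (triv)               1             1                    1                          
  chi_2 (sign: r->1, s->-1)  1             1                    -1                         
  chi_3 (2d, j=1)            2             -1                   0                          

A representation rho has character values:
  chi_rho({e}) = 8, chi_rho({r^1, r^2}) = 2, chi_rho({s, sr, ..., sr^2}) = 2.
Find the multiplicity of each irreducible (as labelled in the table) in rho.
Multiplicities: chi_1: 3, chi_2: 1, chi_3: 2.

Argument: Use <chi_rho, chi> = (1/|G|) sum_C |C| * chi_rho(C) * conj(chi(C)) with |G| = 6 for each irreducible chi in the table:
  <chi_rho, chi_1> = (1/6)[1*(8)*conj(1) + 2*(2)*conj(1) + 3*(2)*conj(1)]
      = (1/6)[(8) + (4) + (6)] = 18/6 = 3
  <chi_rho, chi_2> = (1/6)[1*(8)*conj(1) + 2*(2)*conj(1) + 3*(2)*conj(-1)]
      = (1/6)[(8) + (4) + (-6)] = 6/6 = 1
  <chi_rho, chi_3> = (1/6)[1*(8)*conj(2) + 2*(2)*conj(-1) + 3*(2)*conj(0)]
      = (1/6)[(16) + (-4) + (0)] = 12/6 = 2
Dimension check: dim(rho) = sum (mult * dim) = 3*1 + 1*1 + 2*2 = 8 = chi_rho(e) = 8.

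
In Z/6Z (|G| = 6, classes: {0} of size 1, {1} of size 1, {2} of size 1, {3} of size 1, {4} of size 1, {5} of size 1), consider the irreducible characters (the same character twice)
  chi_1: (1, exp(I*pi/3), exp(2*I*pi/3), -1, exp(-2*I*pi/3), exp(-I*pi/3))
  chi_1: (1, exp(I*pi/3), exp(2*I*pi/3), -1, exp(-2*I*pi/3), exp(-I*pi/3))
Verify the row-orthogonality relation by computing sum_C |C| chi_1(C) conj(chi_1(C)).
Sum = 6 = |G| = 6; so <chi_1, chi_1> = 1 (norm-1 confirms irreducibility).

Reasoning: Compute term by term over conjugacy classes (|C| * chi_1(C) * conj(chi_1(C))):
  1*(1)*conj(1) + 1*(exp(I*pi/3))*conj(exp(I*pi/3)) + 1*(exp(2*I*pi/3))*conj(exp(2*I*pi/3)) + 1*(-1)*conj(-1) + 1*(exp(-2*I*pi/3))*conj(exp(-2*I*pi/3)) + 1*(exp(-I*pi/3))*conj(exp(-I*pi/3))
  = (1) + (1) + (1) + (1) + (1) + (1)
  = 6.
(Exp terms are combined using exp(i*s)*conj(exp(i*t)) = exp(i*(s-t)), and sums of them are collapsed using the identity that for every m > 1 the m distinct m-th roots of unity sum to 0, e.g. 1 + exp(2*I*pi/3) + exp(-2*I*pi/3) = 0.)
Dividing by |G| = 6 gives 6/6 = 1, matching the row-orthogonality relation <chi_1, chi_1> = [chi_1 = chi_1].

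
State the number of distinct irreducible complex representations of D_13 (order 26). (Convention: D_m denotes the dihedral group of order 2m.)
8

Working: The number of irreducible complex representations of a finite group equals its number of conjugacy classes. D_13 has 8 conjugacy classes ((n+3)/2 for n odd), so D_13 (order 26) has exactly 8 irreducible complex representations.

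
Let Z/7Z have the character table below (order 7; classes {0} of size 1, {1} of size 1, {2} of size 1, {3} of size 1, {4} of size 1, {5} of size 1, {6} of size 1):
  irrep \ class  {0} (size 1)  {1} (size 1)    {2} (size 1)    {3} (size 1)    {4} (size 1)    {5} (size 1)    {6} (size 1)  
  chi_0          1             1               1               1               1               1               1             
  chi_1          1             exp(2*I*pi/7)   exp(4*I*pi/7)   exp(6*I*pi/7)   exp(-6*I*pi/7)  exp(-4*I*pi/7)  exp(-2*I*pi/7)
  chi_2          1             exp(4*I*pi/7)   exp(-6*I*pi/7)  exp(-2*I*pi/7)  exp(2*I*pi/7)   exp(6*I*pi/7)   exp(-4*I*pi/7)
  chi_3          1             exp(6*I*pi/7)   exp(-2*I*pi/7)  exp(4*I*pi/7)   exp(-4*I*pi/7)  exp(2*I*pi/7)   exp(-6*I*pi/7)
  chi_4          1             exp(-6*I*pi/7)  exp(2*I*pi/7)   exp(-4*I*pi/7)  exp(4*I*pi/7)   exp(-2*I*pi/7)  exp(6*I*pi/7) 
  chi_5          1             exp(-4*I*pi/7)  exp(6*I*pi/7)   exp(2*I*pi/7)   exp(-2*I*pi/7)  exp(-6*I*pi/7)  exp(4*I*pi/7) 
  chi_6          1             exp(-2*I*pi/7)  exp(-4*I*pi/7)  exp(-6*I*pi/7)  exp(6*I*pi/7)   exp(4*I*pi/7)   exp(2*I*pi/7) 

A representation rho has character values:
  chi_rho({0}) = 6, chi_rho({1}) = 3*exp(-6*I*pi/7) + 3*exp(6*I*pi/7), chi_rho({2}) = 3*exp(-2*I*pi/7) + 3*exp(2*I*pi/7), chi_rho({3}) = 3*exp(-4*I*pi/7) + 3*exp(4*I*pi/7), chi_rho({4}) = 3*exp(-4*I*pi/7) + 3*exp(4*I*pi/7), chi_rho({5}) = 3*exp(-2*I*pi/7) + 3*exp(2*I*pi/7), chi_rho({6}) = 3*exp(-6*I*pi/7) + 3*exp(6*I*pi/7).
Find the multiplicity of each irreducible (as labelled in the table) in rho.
Multiplicities: chi_0: 0, chi_1: 0, chi_2: 0, chi_3: 3, chi_4: 3, chi_5: 0, chi_6: 0.

Derivation: Use <chi_rho, chi> = (1/|G|) sum_C |C| * chi_rho(C) * conj(chi(C)) with |G| = 7 for each irreducible chi in the table:
  <chi_rho, chi_0> = (1/7)[1*(6)*conj(1) + 1*(3*exp(-6*I*pi/7) + 3*exp(6*I*pi/7))*conj(1) + 1*(3*exp(-2*I*pi/7) + 3*exp(2*I*pi/7))*conj(1) + 1*(3*exp(-4*I*pi/7) + 3*exp(4*I*pi/7))*conj(1) + 1*(3*exp(-4*I*pi/7) + 3*exp(4*I*pi/7))*conj(1) + 1*(3*exp(-2*I*pi/7) + 3*exp(2*I*pi/7))*conj(1) + 1*(3*exp(-6*I*pi/7) + 3*exp(6*I*pi/7))*conj(1)]
      = (1/7)[(6) + (3*exp(-6*I*pi/7) + 3*exp(6*I*pi/7)) + (3*exp(-2*I*pi/7) + 3*exp(2*I*pi/7)) + (3*exp(-4*I*pi/7) + 3*exp(4*I*pi/7)) + (3*exp(-4*I*pi/7) + 3*exp(4*I*pi/7)) + (3*exp(-2*I*pi/7) + 3*exp(2*I*pi/7)) + (3*exp(-6*I*pi/7) + 3*exp(6*I*pi/7))] = 0/7 = 0
  <chi_rho, chi_1> = (1/7)[1*(6)*conj(1) + 1*(3*exp(-6*I*pi/7) + 3*exp(6*I*pi/7))*conj(exp(2*I*pi/7)) + 1*(3*exp(-2*I*pi/7) + 3*exp(2*I*pi/7))*conj(exp(4*I*pi/7)) + 1*(3*exp(-4*I*pi/7) + 3*exp(4*I*pi/7))*conj(exp(6*I*pi/7)) + 1*(3*exp(-4*I*pi/7) + 3*exp(4*I*pi/7))*conj(exp(-6*I*pi/7)) + 1*(3*exp(-2*I*pi/7) + 3*exp(2*I*pi/7))*conj(exp(-4*I*pi/7)) + 1*(3*exp(-6*I*pi/7) + 3*exp(6*I*pi/7))*conj(exp(-2*I*pi/7))]
      = (1/7)[(6) + (3*exp(6*I*pi/7) + 3*exp(4*I*pi/7)) + (3*exp(-2*I*pi/7) + 3*exp(-6*I*pi/7)) + (3*exp(-2*I*pi/7) + 3*exp(4*I*pi/7)) + (3*exp(-4*I*pi/7) + 3*exp(2*I*pi/7)) + (3*exp(6*I*pi/7) + 3*exp(2*I*pi/7)) + (3*exp(-4*I*pi/7) + 3*exp(-6*I*pi/7))] = 0/7 = 0
  <chi_rho, chi_2> = (1/7)[1*(6)*conj(1) + 1*(3*exp(-6*I*pi/7) + 3*exp(6*I*pi/7))*conj(exp(4*I*pi/7)) + 1*(3*exp(-2*I*pi/7) + 3*exp(2*I*pi/7))*conj(exp(-6*I*pi/7)) + 1*(3*exp(-4*I*pi/7) + 3*exp(4*I*pi/7))*conj(exp(-2*I*pi/7)) + 1*(3*exp(-4*I*pi/7) + 3*exp(4*I*pi/7))*conj(exp(2*I*pi/7)) + 1*(3*exp(-2*I*pi/7) + 3*exp(2*I*pi/7))*conj(exp(6*I*pi/7)) + 1*(3*exp(-6*I*pi/7) + 3*exp(6*I*pi/7))*conj(exp(-4*I*pi/7))]
      = (1/7)[(6) + (3*exp(2*I*pi/7) + 3*exp(4*I*pi/7)) + (3*exp(-6*I*pi/7) + 3*exp(4*I*pi/7)) + (3*exp(-2*I*pi/7) + 3*exp(6*I*pi/7)) + (3*exp(-6*I*pi/7) + 3*exp(2*I*pi/7)) + (3*exp(-4*I*pi/7) + 3*exp(6*I*pi/7)) + (3*exp(-4*I*pi/7) + 3*exp(-2*I*pi/7))] = 0/7 = 0
  <chi_rho, chi_3> = (1/7)[1*(6)*conj(1) + 1*(3*exp(-6*I*pi/7) + 3*exp(6*I*pi/7))*conj(exp(6*I*pi/7)) + 1*(3*exp(-2*I*pi/7) + 3*exp(2*I*pi/7))*conj(exp(-2*I*pi/7)) + 1*(3*exp(-4*I*pi/7) + 3*exp(4*I*pi/7))*conj(exp(4*I*pi/7)) + 1*(3*exp(-4*I*pi/7) + 3*exp(4*I*pi/7))*conj(exp(-4*I*pi/7)) + 1*(3*exp(-2*I*pi/7) + 3*exp(2*I*pi/7))*conj(exp(2*I*pi/7)) + 1*(3*exp(-6*I*pi/7) + 3*exp(6*I*pi/7))*conj(exp(-6*I*pi/7))]
      = (1/7)[(6) + (3 + 3*exp(2*I*pi/7)) + (3 + 3*exp(4*I*pi/7)) + (3 + 3*exp(6*I*pi/7)) + (3 + 3*exp(-6*I*pi/7)) + (3 + 3*exp(-4*I*pi/7)) + (3 + 3*exp(-2*I*pi/7))] = 21/7 = 3
  <chi_rho, chi_4> = (1/7)[1*(6)*conj(1) + 1*(3*exp(-6*I*pi/7) + 3*exp(6*I*pi/7))*conj(exp(-6*I*pi/7)) + 1*(3*exp(-2*I*pi/7) + 3*exp(2*I*pi/7))*conj(exp(2*I*pi/7)) + 1*(3*exp(-4*I*pi/7) + 3*exp(4*I*pi/7))*conj(exp(-4*I*pi/7)) + 1*(3*exp(-4*I*pi/7) + 3*exp(4*I*pi/7))*conj(exp(4*I*pi/7)) + 1*(3*exp(-2*I*pi/7) + 3*exp(2*I*pi/7))*conj(exp(-2*I*pi/7)) + 1*(3*exp(-6*I*pi/7) + 3*exp(6*I*pi/7))*conj(exp(6*I*pi/7))]
      = (1/7)[(6) + (3 + 3*exp(-2*I*pi/7)) + (3 + 3*exp(-4*I*pi/7)) + (3 + 3*exp(-6*I*pi/7)) + (3 + 3*exp(6*I*pi/7)) + (3 + 3*exp(4*I*pi/7)) + (3 + 3*exp(2*I*pi/7))] = 21/7 = 3
  <chi_rho, chi_5> = (1/7)[1*(6)*conj(1) + 1*(3*exp(-6*I*pi/7) + 3*exp(6*I*pi/7))*conj(exp(-4*I*pi/7)) + 1*(3*exp(-2*I*pi/7) + 3*exp(2*I*pi/7))*conj(exp(6*I*pi/7)) + 1*(3*exp(-4*I*pi/7) + 3*exp(4*I*pi/7))*conj(exp(2*I*pi/7)) + 1*(3*exp(-4*I*pi/7) + 3*exp(4*I*pi/7))*conj(exp(-2*I*pi/7)) + 1*(3*exp(-2*I*pi/7) + 3*exp(2*I*pi/7))*conj(exp(-6*I*pi/7)) + 1*(3*exp(-6*I*pi/7) + 3*exp(6*I*pi/7))*conj(exp(4*I*pi/7))]
      = (1/7)[(6) + (3*exp(-4*I*pi/7) + 3*exp(-2*I*pi/7)) + (3*exp(-4*I*pi/7) + 3*exp(6*I*pi/7)) + (3*exp(-6*I*pi/7) + 3*exp(2*I*pi/7)) + (3*exp(-2*I*pi/7) + 3*exp(6*I*pi/7)) + (3*exp(-6*I*pi/7) + 3*exp(4*I*pi/7)) + (3*exp(2*I*pi/7) + 3*exp(4*I*pi/7))] = 0/7 = 0
  <chi_rho, chi_6> = (1/7)[1*(6)*conj(1) + 1*(3*exp(-6*I*pi/7) + 3*exp(6*I*pi/7))*conj(exp(-2*I*pi/7)) + 1*(3*exp(-2*I*pi/7) + 3*exp(2*I*pi/7))*conj(exp(-4*I*pi/7)) + 1*(3*exp(-4*I*pi/7) + 3*exp(4*I*pi/7))*conj(exp(-6*I*pi/7)) + 1*(3*exp(-4*I*pi/7) + 3*exp(4*I*pi/7))*conj(exp(6*I*pi/7)) + 1*(3*exp(-2*I*pi/7) + 3*exp(2*I*pi/7))*conj(exp(4*I*pi/7)) + 1*(3*exp(-6*I*pi/7) + 3*exp(6*I*pi/7))*conj(exp(2*I*pi/7))]
      = (1/7)[(6) + (3*exp(-4*I*pi/7) + 3*exp(-6*I*pi/7)) + (3*exp(6*I*pi/7) + 3*exp(2*I*pi/7)) + (3*exp(-4*I*pi/7) + 3*exp(2*I*pi/7)) + (3*exp(-2*I*pi/7) + 3*exp(4*I*pi/7)) + (3*exp(-2*I*pi/7) + 3*exp(-6*I*pi/7)) + (3*exp(6*I*pi/7) + 3*exp(4*I*pi/7))] = 0/7 = 0
(Exp terms are combined using exp(i*s)*conj(exp(i*t)) = exp(i*(s-t)), and sums of them are collapsed using the identity that for every m > 1 the m distinct m-th roots of unity sum to 0, e.g. 1 + exp(2*I*pi/3) + exp(-2*I*pi/3) = 0.)
Dimension check: dim(rho) = sum (mult * dim) = 0*1 + 0*1 + 0*1 + 3*1 + 3*1 + 0*1 + 0*1 = 6 = chi_rho(e) = 6.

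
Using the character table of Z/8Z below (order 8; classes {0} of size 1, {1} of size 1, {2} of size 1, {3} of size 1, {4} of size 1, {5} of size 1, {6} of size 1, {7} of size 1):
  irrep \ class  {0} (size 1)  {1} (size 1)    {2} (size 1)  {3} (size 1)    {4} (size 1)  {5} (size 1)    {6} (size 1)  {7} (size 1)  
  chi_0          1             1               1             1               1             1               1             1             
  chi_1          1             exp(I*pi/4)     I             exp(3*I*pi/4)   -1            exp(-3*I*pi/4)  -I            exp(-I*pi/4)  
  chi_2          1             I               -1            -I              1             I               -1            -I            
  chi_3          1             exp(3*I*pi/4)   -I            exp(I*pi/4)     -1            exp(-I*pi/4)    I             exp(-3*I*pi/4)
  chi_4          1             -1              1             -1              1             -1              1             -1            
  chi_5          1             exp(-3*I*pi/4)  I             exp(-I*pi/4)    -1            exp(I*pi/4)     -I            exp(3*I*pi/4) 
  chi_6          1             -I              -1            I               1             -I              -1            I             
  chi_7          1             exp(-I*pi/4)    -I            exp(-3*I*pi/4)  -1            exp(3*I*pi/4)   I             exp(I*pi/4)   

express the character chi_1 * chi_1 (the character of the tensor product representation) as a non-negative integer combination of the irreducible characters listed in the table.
chi_1 tensor chi_1 = chi_2 (all other irreducibles have multiplicity 0).

Solution. The character of a tensor product is the pointwise product (chi_1 * chi_1)(C) = chi_1(C) * chi_1(C):
  {0}: (1)*(1), {1}: (exp(I*pi/4))*(exp(I*pi/4)), {2}: (I)*(I), {3}: (exp(3*I*pi/4))*(exp(3*I*pi/4)), {4}: (-1)*(-1), {5}: (exp(-3*I*pi/4))*(exp(-3*I*pi/4)), {6}: (-I)*(-I), {7}: (exp(-I*pi/4))*(exp(-I*pi/4))
so (chi_1 * chi_1) takes values
  {0} -> 1, {1} -> I, {2} -> -1, {3} -> -I, {4} -> 1, {5} -> I, {6} -> -1, {7} -> -I.
Now take the inner product of this character with each irreducible chi from the table, <chi_1*chi_1, chi> = (1/8) sum_C |C| (chi_1*chi_1)(C) conj(chi(C)):
  <chi_1*chi_1, chi_0> = (1/8)[1*(1)*conj(1) + 1*(I)*conj(1) + 1*(-1)*conj(1) + 1*(-I)*conj(1) + 1*(1)*conj(1) + 1*(I)*conj(1) + 1*(-1)*conj(1) + 1*(-I)*conj(1)]
      = (1/8)[(1) + (I) + (-1) + (-I) + (1) + (I) + (-1) + (-I)] = 0/8 = 0
  <chi_1*chi_1, chi_1> = (1/8)[1*(1)*conj(1) + 1*(I)*conj(exp(I*pi/4)) + 1*(-1)*conj(I) + 1*(-I)*conj(exp(3*I*pi/4)) + 1*(1)*conj(-1) + 1*(I)*conj(exp(-3*I*pi/4)) + 1*(-1)*conj(-I) + 1*(-I)*conj(exp(-I*pi/4))]
      = (1/8)[(1) + (exp(I*pi/4)) + (I) + (-exp(-I*pi/4)) + (-1) + (exp(-3*I*pi/4)) + (-I) + (-exp(3*I*pi/4))] = 0/8 = 0
  <chi_1*chi_1, chi_2> = (1/8)[1*(1)*conj(1) + 1*(I)*conj(I) + 1*(-1)*conj(-1) + 1*(-I)*conj(-I) + 1*(1)*conj(1) + 1*(I)*conj(I) + 1*(-1)*conj(-1) + 1*(-I)*conj(-I)]
      = (1/8)[(1) + (1) + (1) + (1) + (1) + (1) + (1) + (1)] = 8/8 = 1
  <chi_1*chi_1, chi_3> = (1/8)[1*(1)*conj(1) + 1*(I)*conj(exp(3*I*pi/4)) + 1*(-1)*conj(-I) + 1*(-I)*conj(exp(I*pi/4)) + 1*(1)*conj(-1) + 1*(I)*conj(exp(-I*pi/4)) + 1*(-1)*conj(I) + 1*(-I)*conj(exp(-3*I*pi/4))]
      = (1/8)[(1) + (exp(-I*pi/4)) + (-I) + (-exp(I*pi/4)) + (-1) + (exp(3*I*pi/4)) + (I) + (-exp(-3*I*pi/4))] = 0/8 = 0
  <chi_1*chi_1, chi_4> = (1/8)[1*(1)*conj(1) + 1*(I)*conj(-1) + 1*(-1)*conj(1) + 1*(-I)*conj(-1) + 1*(1)*conj(1) + 1*(I)*conj(-1) + 1*(-1)*conj(1) + 1*(-I)*conj(-1)]
      = (1/8)[(1) + (-I) + (-1) + (I) + (1) + (-I) + (-1) + (I)] = 0/8 = 0
  <chi_1*chi_1, chi_5> = (1/8)[1*(1)*conj(1) + 1*(I)*conj(exp(-3*I*pi/4)) + 1*(-1)*conj(I) + 1*(-I)*conj(exp(-I*pi/4)) + 1*(1)*conj(-1) + 1*(I)*conj(exp(I*pi/4)) + 1*(-1)*conj(-I) + 1*(-I)*conj(exp(3*I*pi/4))]
      = (1/8)[(1) + (exp(-3*I*pi/4)) + (I) + (-exp(3*I*pi/4)) + (-1) + (exp(I*pi/4)) + (-I) + (-exp(-I*pi/4))] = 0/8 = 0
  <chi_1*chi_1, chi_6> = (1/8)[1*(1)*conj(1) + 1*(I)*conj(-I) + 1*(-1)*conj(-1) + 1*(-I)*conj(I) + 1*(1)*conj(1) + 1*(I)*conj(-I) + 1*(-1)*conj(-1) + 1*(-I)*conj(I)]
      = (1/8)[(1) + (-1) + (1) + (-1) + (1) + (-1) + (1) + (-1)] = 0/8 = 0
  <chi_1*chi_1, chi_7> = (1/8)[1*(1)*conj(1) + 1*(I)*conj(exp(-I*pi/4)) + 1*(-1)*conj(-I) + 1*(-I)*conj(exp(-3*I*pi/4)) + 1*(1)*conj(-1) + 1*(I)*conj(exp(3*I*pi/4)) + 1*(-1)*conj(I) + 1*(-I)*conj(exp(I*pi/4))]
      = (1/8)[(1) + (exp(3*I*pi/4)) + (-I) + (-exp(-3*I*pi/4)) + (-1) + (exp(-I*pi/4)) + (I) + (-exp(I*pi/4))] = 0/8 = 0
(Exp terms are combined using exp(i*s)*conj(exp(i*t)) = exp(i*(s-t)), and sums of them are collapsed using the identity that for every m > 1 the m distinct m-th roots of unity sum to 0, e.g. 1 + exp(2*I*pi/3) + exp(-2*I*pi/3) = 0.)
Hence the multiplicities are chi_2: 1. Dimension check: dim(chi_1)*dim(chi_1) = 1*1 = 1 and sum (mult * dim) = 1*1 = 1.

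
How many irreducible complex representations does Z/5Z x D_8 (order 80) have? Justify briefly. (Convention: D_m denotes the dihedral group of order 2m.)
35

Explanation: The number of irreducible complex representations of a finite group equals its number of conjugacy classes. For a direct product, #classes(G x H) = #classes(G) * #classes(H). Z/5Z has 5 classes (abelian), D_8 has 7 classes, so 5 * 7 = 35, so Z/5Z x D_8 (order 80) has exactly 35 irreducible complex representations.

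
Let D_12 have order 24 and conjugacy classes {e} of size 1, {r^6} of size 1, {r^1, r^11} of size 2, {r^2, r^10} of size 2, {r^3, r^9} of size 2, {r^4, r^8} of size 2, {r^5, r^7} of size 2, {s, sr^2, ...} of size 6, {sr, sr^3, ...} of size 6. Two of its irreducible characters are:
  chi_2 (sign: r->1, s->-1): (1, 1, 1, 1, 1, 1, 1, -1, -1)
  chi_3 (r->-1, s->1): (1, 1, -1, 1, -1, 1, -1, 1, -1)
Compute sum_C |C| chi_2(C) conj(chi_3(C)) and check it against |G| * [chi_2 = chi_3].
Sum = 0; so <chi_2, chi_3> = 0 (distinct irreducibles are orthogonal).

Why: Compute term by term over conjugacy classes (|C| * chi_2(C) * conj(chi_3(C))):
  1*(1)*conj(1) + 1*(1)*conj(1) + 2*(1)*conj(-1) + 2*(1)*conj(1) + 2*(1)*conj(-1) + 2*(1)*conj(1) + 2*(1)*conj(-1) + 6*(-1)*conj(1) + 6*(-1)*conj(-1)
  = (1) + (1) + (-2) + (2) + (-2) + (2) + (-2) + (-6) + (6)
  = 0.
Dividing by |G| = 24 gives 0/24 = 0, matching the row-orthogonality relation <chi_2, chi_3> = [chi_2 = chi_3].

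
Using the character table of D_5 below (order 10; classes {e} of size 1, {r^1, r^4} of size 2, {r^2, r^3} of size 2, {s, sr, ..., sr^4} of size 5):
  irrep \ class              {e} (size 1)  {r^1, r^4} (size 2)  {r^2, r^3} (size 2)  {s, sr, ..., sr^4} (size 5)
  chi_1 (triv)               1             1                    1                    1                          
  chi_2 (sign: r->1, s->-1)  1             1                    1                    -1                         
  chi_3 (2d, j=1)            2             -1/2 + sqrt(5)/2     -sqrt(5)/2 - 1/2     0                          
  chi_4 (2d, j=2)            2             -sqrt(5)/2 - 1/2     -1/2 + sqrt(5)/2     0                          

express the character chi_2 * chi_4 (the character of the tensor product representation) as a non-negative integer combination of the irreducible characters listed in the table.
chi_2 tensor chi_4 = chi_4 (all other irreducibles have multiplicity 0).

Argument: The character of a tensor product is the pointwise product (chi_2 * chi_4)(C) = chi_2(C) * chi_4(C):
  {e}: (1)*(2), {r^1, r^4}: (1)*(-sqrt(5)/2 - 1/2), {r^2, r^3}: (1)*(-1/2 + sqrt(5)/2), {s, sr, ..., sr^4}: (-1)*(0)
so (chi_2 * chi_4) takes values
  {e} -> 2, {r^1, r^4} -> -sqrt(5)/2 - 1/2, {r^2, r^3} -> -1/2 + sqrt(5)/2, {s, sr, ..., sr^4} -> 0.
Now take the inner product of this character with each irreducible chi from the table, <chi_2*chi_4, chi> = (1/10) sum_C |C| (chi_2*chi_4)(C) conj(chi(C)):
  <chi_2*chi_4, chi_1> = (1/10)[1*(2)*conj(1) + 2*(-sqrt(5)/2 - 1/2)*conj(1) + 2*(-1/2 + sqrt(5)/2)*conj(1) + 5*(0)*conj(1)]
      = (1/10)[(2) + (-sqrt(5) - 1) + (-1 + sqrt(5)) + (0)] = 0/10 = 0
  <chi_2*chi_4, chi_2> = (1/10)[1*(2)*conj(1) + 2*(-sqrt(5)/2 - 1/2)*conj(1) + 2*(-1/2 + sqrt(5)/2)*conj(1) + 5*(0)*conj(-1)]
      = (1/10)[(2) + (-sqrt(5) - 1) + (-1 + sqrt(5)) + (0)] = 0/10 = 0
  <chi_2*chi_4, chi_3> = (1/10)[1*(2)*conj(2) + 2*(-sqrt(5)/2 - 1/2)*conj(-1/2 + sqrt(5)/2) + 2*(-1/2 + sqrt(5)/2)*conj(-sqrt(5)/2 - 1/2) + 5*(0)*conj(0)]
      = (1/10)[(4) + (-2) + (-2) + (0)] = 0/10 = 0
  <chi_2*chi_4, chi_4> = (1/10)[1*(2)*conj(2) + 2*(-sqrt(5)/2 - 1/2)*conj(-sqrt(5)/2 - 1/2) + 2*(-1/2 + sqrt(5)/2)*conj(-1/2 + sqrt(5)/2) + 5*(0)*conj(0)]
      = (1/10)[(4) + (sqrt(5) + 3) + (3 - sqrt(5)) + (0)] = 10/10 = 1
Hence the multiplicities are chi_4: 1. Dimension check: dim(chi_2)*dim(chi_4) = 1*2 = 2 and sum (mult * dim) = 1*2 = 2.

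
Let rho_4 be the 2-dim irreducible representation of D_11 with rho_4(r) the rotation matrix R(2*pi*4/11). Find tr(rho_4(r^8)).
chi_{rho_4}(r^8) = 2*cos(2*pi*4*8/11) = 2*cos(2*pi/11)

Why: rho_4(r^8) is rotation by angle 2*pi*4*8/11, whose trace is 2*cos(2*pi*4*8/11) = 2*cos(2*pi/11).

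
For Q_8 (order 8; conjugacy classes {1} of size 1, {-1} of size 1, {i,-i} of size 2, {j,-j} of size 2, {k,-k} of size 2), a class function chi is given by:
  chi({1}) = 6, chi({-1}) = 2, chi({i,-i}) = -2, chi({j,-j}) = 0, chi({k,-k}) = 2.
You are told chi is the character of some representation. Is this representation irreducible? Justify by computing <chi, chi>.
Not irreducible (reducible): <chi, chi> = 7 > 1.

Argument: <chi, chi> = (1/|G|) sum_C |C| * |chi(C)|^2 = (1/8)[1*|6|^2 + 1*|2|^2 + 2*|-2|^2 + 2*|0|^2 + 2*|2|^2]
  = (1/8)[(36) + (4) + (8) + (0) + (8)] = 56/8 = 7.
A character is irreducible iff <chi, chi> = 1, so this representation is reducible.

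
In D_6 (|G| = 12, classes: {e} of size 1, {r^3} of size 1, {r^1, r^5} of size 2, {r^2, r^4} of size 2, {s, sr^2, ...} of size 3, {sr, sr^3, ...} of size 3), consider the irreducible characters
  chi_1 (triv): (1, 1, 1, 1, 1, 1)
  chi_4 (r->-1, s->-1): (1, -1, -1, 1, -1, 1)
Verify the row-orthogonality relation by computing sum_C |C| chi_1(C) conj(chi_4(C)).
Sum = 0; so <chi_1, chi_4> = 0 (distinct irreducibles are orthogonal).

Explanation: Compute term by term over conjugacy classes (|C| * chi_1(C) * conj(chi_4(C))):
  1*(1)*conj(1) + 1*(1)*conj(-1) + 2*(1)*conj(-1) + 2*(1)*conj(1) + 3*(1)*conj(-1) + 3*(1)*conj(1)
  = (1) + (-1) + (-2) + (2) + (-3) + (3)
  = 0.
Dividing by |G| = 12 gives 0/12 = 0, matching the row-orthogonality relation <chi_1, chi_4> = [chi_1 = chi_4].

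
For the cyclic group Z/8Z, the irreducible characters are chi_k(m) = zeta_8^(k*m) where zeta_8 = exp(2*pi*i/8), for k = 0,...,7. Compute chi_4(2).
chi_4(2) = zeta_8^8 = 1

Reasoning: chi_4(2) = zeta_8^(4*2) = zeta_8^8. Since zeta_8^8 = 1, this equals zeta_8^0 = exp(2*pi*i*0/8) = 1.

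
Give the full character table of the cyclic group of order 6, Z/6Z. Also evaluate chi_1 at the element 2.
Character table of Z/6Z (irreps indexed chi_0,...,chi_5 with chi_k(m) = zeta_6^(k*m), zeta_6 = exp(2*pi*i/6)):
  irrep \ class  {0} (size 1)  {1} (size 1)    {2} (size 1)    {3} (size 1)  {4} (size 1)    {5} (size 1)  
  chi_0          1             1               1               1             1               1             
  chi_1          1             exp(I*pi/3)     exp(2*I*pi/3)   -1            exp(-2*I*pi/3)  exp(-I*pi/3)  
  chi_2          1             exp(2*I*pi/3)   exp(-2*I*pi/3)  1             exp(2*I*pi/3)   exp(-2*I*pi/3)
  chi_3          1             -1              1               -1            1               -1            
  chi_4          1             exp(-2*I*pi/3)  exp(2*I*pi/3)   1             exp(-2*I*pi/3)  exp(2*I*pi/3) 
  chi_5          1             exp(-I*pi/3)    exp(-2*I*pi/3)  -1            exp(2*I*pi/3)   exp(I*pi/3)   

Spot check: chi_1(2) = zeta_6^(1*2) = zeta_6^2 = exp(2*I*pi/3).

Derivation: Z/6Z is abelian, so all 6 irreducible complex representations are 1-dimensional. They are given by chi_k(m) = zeta_6^(k*m) for k = 0,...,5. Row orthogonality: sum_m chi_k(m) conj(chi_l(m)) = 6 * [k = l].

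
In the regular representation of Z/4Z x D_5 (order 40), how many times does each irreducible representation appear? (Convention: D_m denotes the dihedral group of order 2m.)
Each irreducible V_i of dimension d_i appears with multiplicity d_i, i.e. rho_reg = (direct sum over all irreducibles V_i) d_i V_i. The irreducible dimensions for Z/4Z x D_5 are 1, 1, 1, 1, 1, 1, 1, 1, 2, 2, 2, 2, 2, 2, 2, 2: 8 irreducibles of dimension 1, each with multiplicity 1; 8 irreducibles of dimension 2, each with multiplicity 2. Total dimension 8*1*1 + 8*2*2 = 40 = |G|.

Details: General theorem: in the regular representation of a finite group G, each irreducible appears with multiplicity equal to its dimension. Check: dim(rho_reg) = sum d_i^2 = 1 + 1 + 1 + 1 + 1 + 1 + 1 + 1 + 4 + 4 + 4 + 4 + 4 + 4 + 4 + 4 = 40 = |G|.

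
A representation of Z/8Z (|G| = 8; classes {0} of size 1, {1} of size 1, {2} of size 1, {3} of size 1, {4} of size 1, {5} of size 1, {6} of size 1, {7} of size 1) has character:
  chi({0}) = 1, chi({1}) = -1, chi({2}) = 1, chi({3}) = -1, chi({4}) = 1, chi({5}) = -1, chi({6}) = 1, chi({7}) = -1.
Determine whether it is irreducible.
Irreducible: <chi, chi> = 1.

Reasoning: <chi, chi> = (1/|G|) sum_C |C| * |chi(C)|^2 = (1/8)[1*|1|^2 + 1*|-1|^2 + 1*|1|^2 + 1*|-1|^2 + 1*|1|^2 + 1*|-1|^2 + 1*|1|^2 + 1*|-1|^2]
  = (1/8)[(1) + (1) + (1) + (1) + (1) + (1) + (1) + (1)] = 8/8 = 1.
(Exp terms are combined using exp(i*s)*conj(exp(i*t)) = exp(i*(s-t)), and sums of them are collapsed using the identity that for every m > 1 the m distinct m-th roots of unity sum to 0, e.g. 1 + exp(2*I*pi/3) + exp(-2*I*pi/3) = 0.)
A character is irreducible iff <chi, chi> = 1, so this representation is irreducible.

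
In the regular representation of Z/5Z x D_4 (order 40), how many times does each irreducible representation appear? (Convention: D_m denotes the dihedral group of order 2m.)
Each irreducible V_i of dimension d_i appears with multiplicity d_i, i.e. rho_reg = (direct sum over all irreducibles V_i) d_i V_i. The irreducible dimensions for Z/5Z x D_4 are 1, 1, 1, 1, 1, 1, 1, 1, 1, 1, 1, 1, 1, 1, 1, 1, 1, 1, 1, 1, 2, 2, 2, 2, 2: 20 irreducibles of dimension 1, each with multiplicity 1; 5 irreducibles of dimension 2, each with multiplicity 2. Total dimension 20*1*1 + 5*2*2 = 40 = |G|.

General theorem: in the regular representation of a finite group G, each irreducible appears with multiplicity equal to its dimension. Check: dim(rho_reg) = sum d_i^2 = 1 + 1 + 1 + 1 + 1 + 1 + 1 + 1 + 1 + 1 + 1 + 1 + 1 + 1 + 1 + 1 + 1 + 1 + 1 + 1 + 4 + 4 + 4 + 4 + 4 = 40 = |G|.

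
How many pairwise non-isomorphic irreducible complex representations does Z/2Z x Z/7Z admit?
14

Proof sketch: The number of irreducible complex representations of a finite group equals its number of conjugacy classes. Z/2Z x Z/7Z is abelian of order 14, so every element is its own conjugacy class: 14 classes, so Z/2Z x Z/7Z (order 14) has exactly 14 irreducible complex representations.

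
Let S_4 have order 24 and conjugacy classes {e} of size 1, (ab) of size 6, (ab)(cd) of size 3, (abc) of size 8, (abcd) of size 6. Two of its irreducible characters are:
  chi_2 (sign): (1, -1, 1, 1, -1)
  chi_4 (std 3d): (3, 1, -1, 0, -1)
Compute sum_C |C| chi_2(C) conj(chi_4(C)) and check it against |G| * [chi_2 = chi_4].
Sum = 0; so <chi_2, chi_4> = 0 (distinct irreducibles are orthogonal).

Justification: Compute term by term over conjugacy classes (|C| * chi_2(C) * conj(chi_4(C))):
  1*(1)*conj(3) + 6*(-1)*conj(1) + 3*(1)*conj(-1) + 8*(1)*conj(0) + 6*(-1)*conj(-1)
  = (3) + (-6) + (-3) + (0) + (6)
  = 0.
Dividing by |G| = 24 gives 0/24 = 0, matching the row-orthogonality relation <chi_2, chi_4> = [chi_2 = chi_4].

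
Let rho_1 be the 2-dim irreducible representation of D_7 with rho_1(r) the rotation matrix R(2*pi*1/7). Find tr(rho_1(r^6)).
chi_{rho_1}(r^6) = 2*cos(2*pi*1*6/7) = 2*cos(2*pi/7)

Explanation: rho_1(r^6) is rotation by angle 2*pi*1*6/7, whose trace is 2*cos(2*pi*1*6/7) = 2*cos(2*pi/7).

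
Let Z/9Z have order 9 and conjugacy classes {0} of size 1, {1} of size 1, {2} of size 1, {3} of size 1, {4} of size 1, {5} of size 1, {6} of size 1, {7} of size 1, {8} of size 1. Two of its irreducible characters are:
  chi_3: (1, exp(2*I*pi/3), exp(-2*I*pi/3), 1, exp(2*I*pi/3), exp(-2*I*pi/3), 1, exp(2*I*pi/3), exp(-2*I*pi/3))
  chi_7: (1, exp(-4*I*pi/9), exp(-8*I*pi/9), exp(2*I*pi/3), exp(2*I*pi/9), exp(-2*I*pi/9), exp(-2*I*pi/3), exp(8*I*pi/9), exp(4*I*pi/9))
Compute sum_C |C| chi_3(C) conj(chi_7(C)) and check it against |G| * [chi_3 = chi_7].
Sum = 0; so <chi_3, chi_7> = 0 (distinct irreducibles are orthogonal).

Details: Compute term by term over conjugacy classes (|C| * chi_3(C) * conj(chi_7(C))):
  1*(1)*conj(1) + 1*(exp(2*I*pi/3))*conj(exp(-4*I*pi/9)) + 1*(exp(-2*I*pi/3))*conj(exp(-8*I*pi/9)) + 1*(1)*conj(exp(2*I*pi/3)) + 1*(exp(2*I*pi/3))*conj(exp(2*I*pi/9)) + 1*(exp(-2*I*pi/3))*conj(exp(-2*I*pi/9)) + 1*(1)*conj(exp(-2*I*pi/3)) + 1*(exp(2*I*pi/3))*conj(exp(8*I*pi/9)) + 1*(exp(-2*I*pi/3))*conj(exp(4*I*pi/9))
  = (1) + (exp(-8*I*pi/9)) + (exp(2*I*pi/9)) + (exp(-2*I*pi/3)) + (exp(4*I*pi/9)) + (exp(-4*I*pi/9)) + (exp(2*I*pi/3)) + (exp(-2*I*pi/9)) + (exp(8*I*pi/9))
  = 0.
(Exp terms are combined using exp(i*s)*conj(exp(i*t)) = exp(i*(s-t)), and sums of them are collapsed using the identity that for every m > 1 the m distinct m-th roots of unity sum to 0, e.g. 1 + exp(2*I*pi/3) + exp(-2*I*pi/3) = 0.)
Dividing by |G| = 9 gives 0/9 = 0, matching the row-orthogonality relation <chi_3, chi_7> = [chi_3 = chi_7].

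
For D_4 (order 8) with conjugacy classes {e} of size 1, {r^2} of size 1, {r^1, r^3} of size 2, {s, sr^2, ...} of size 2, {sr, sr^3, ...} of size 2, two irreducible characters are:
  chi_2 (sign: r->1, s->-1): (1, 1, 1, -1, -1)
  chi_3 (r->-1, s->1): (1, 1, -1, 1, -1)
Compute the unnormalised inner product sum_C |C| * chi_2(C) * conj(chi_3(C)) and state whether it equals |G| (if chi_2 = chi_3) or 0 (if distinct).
Sum = 0; so <chi_2, chi_3> = 0 (distinct irreducibles are orthogonal).

Details: Compute term by term over conjugacy classes (|C| * chi_2(C) * conj(chi_3(C))):
  1*(1)*conj(1) + 1*(1)*conj(1) + 2*(1)*conj(-1) + 2*(-1)*conj(1) + 2*(-1)*conj(-1)
  = (1) + (1) + (-2) + (-2) + (2)
  = 0.
Dividing by |G| = 8 gives 0/8 = 0, matching the row-orthogonality relation <chi_2, chi_3> = [chi_2 = chi_3].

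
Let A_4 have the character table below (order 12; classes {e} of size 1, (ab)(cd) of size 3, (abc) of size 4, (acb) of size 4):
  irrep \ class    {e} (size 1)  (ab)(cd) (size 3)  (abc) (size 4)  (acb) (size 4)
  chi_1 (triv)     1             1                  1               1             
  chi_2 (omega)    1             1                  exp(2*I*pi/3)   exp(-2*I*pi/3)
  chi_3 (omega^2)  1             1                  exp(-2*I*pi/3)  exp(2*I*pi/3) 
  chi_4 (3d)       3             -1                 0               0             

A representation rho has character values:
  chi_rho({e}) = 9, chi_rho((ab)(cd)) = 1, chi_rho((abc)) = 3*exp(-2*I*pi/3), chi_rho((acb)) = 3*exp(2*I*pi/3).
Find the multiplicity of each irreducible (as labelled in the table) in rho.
Multiplicities: chi_1: 0, chi_2: 0, chi_3: 3, chi_4: 2.

Derivation: Use <chi_rho, chi> = (1/|G|) sum_C |C| * chi_rho(C) * conj(chi(C)) with |G| = 12 for each irreducible chi in the table:
  <chi_rho, chi_1> = (1/12)[1*(9)*conj(1) + 3*(1)*conj(1) + 4*(3*exp(-2*I*pi/3))*conj(1) + 4*(3*exp(2*I*pi/3))*conj(1)]
      = (1/12)[(9) + (3) + (12*exp(-2*I*pi/3)) + (12*exp(2*I*pi/3))] = 0/12 = 0
  <chi_rho, chi_2> = (1/12)[1*(9)*conj(1) + 3*(1)*conj(1) + 4*(3*exp(-2*I*pi/3))*conj(exp(2*I*pi/3)) + 4*(3*exp(2*I*pi/3))*conj(exp(-2*I*pi/3))]
      = (1/12)[(9) + (3) + (12*exp(2*I*pi/3)) + (12*exp(-2*I*pi/3))] = 0/12 = 0
  <chi_rho, chi_3> = (1/12)[1*(9)*conj(1) + 3*(1)*conj(1) + 4*(3*exp(-2*I*pi/3))*conj(exp(-2*I*pi/3)) + 4*(3*exp(2*I*pi/3))*conj(exp(2*I*pi/3))]
      = (1/12)[(9) + (3) + (12) + (12)] = 36/12 = 3
  <chi_rho, chi_4> = (1/12)[1*(9)*conj(3) + 3*(1)*conj(-1) + 4*(3*exp(-2*I*pi/3))*conj(0) + 4*(3*exp(2*I*pi/3))*conj(0)]
      = (1/12)[(27) + (-3) + (0) + (0)] = 24/12 = 2
(Exp terms are combined using exp(i*s)*conj(exp(i*t)) = exp(i*(s-t)), and sums of them are collapsed using the identity that for every m > 1 the m distinct m-th roots of unity sum to 0, e.g. 1 + exp(2*I*pi/3) + exp(-2*I*pi/3) = 0.)
Dimension check: dim(rho) = sum (mult * dim) = 0*1 + 0*1 + 3*1 + 2*3 = 9 = chi_rho(e) = 9.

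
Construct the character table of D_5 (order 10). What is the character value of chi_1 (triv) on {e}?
Conjugacy classes: {e} of size 1, {r^1, r^4} of size 2, {r^2, r^3} of size 2, {s, sr, ..., sr^4} of size 5.
Character table:
  irrep \ class              {e} (size 1)  {r^1, r^4} (size 2)  {r^2, r^3} (size 2)  {s, sr, ..., sr^4} (size 5)
  chi_1 (triv)               1             1                    1                    1                          
  chi_2 (sign: r->1, s->-1)  1             1                    1                    -1                         
  chi_3 (2d, j=1)            2             -1/2 + sqrt(5)/2     -sqrt(5)/2 - 1/2     0                          
  chi_4 (2d, j=2)            2             -sqrt(5)/2 - 1/2     -1/2 + sqrt(5)/2     0                          

Spot check: chi_1 (triv) on {e} = 1.

Reasoning: D_5 has order 2*5 = 10 with 4 conjugacy classes, hence 4 irreducibles. Sum of squared dims 1 + 1 + 4 + 4 = 10 = |G|. Linear characters come from the abelianisation; the 2-dimensional irreps have character r^k -> 2*cos(2*pi*j*k/5), reflections -> 0.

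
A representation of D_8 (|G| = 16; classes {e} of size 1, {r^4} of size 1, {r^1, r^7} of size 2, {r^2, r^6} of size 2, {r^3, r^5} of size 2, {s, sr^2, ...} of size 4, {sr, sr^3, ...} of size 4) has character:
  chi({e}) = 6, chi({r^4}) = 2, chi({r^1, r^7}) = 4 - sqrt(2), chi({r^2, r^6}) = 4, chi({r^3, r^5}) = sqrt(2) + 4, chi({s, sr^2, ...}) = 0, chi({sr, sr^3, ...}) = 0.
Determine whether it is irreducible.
Not irreducible (reducible): <chi, chi> = 9 > 1.

Why: <chi, chi> = (1/|G|) sum_C |C| * |chi(C)|^2 = (1/16)[1*|6|^2 + 1*|2|^2 + 2*|4 - sqrt(2)|^2 + 2*|4|^2 + 2*|sqrt(2) + 4|^2 + 4*|0|^2 + 4*|0|^2]
  = (1/16)[(36) + (4) + (36 - 16*sqrt(2)) + (32) + (16*sqrt(2) + 36) + (0) + (0)] = 144/16 = 9.
A character is irreducible iff <chi, chi> = 1, so this representation is reducible.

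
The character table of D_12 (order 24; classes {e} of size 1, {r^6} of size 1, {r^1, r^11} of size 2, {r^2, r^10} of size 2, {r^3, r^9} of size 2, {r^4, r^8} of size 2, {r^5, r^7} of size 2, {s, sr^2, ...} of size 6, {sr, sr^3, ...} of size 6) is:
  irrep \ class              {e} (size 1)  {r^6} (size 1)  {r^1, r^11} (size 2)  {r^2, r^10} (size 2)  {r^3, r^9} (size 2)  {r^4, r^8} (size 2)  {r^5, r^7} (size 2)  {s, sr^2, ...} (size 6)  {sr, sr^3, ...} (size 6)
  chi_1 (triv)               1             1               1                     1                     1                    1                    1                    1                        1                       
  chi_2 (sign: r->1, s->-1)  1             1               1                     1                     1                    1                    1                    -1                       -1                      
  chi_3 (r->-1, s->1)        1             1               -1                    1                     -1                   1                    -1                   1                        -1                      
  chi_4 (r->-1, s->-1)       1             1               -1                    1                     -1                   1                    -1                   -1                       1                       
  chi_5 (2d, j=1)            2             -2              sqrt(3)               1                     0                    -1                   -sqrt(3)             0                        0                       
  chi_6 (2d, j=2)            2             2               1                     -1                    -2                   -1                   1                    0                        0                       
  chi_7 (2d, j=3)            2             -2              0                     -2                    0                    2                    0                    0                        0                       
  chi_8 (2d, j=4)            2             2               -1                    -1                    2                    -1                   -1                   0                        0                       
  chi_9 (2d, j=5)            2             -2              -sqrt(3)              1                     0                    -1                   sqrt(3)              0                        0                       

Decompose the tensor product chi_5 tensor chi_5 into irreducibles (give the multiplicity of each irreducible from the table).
chi_5 tensor chi_5 = chi_1 + chi_2 + chi_6 (all other irreducibles have multiplicity 0).

Derivation: The character of a tensor product is the pointwise product (chi_5 * chi_5)(C) = chi_5(C) * chi_5(C):
  {e}: (2)*(2), {r^6}: (-2)*(-2), {r^1, r^11}: (sqrt(3))*(sqrt(3)), {r^2, r^10}: (1)*(1), {r^3, r^9}: (0)*(0), {r^4, r^8}: (-1)*(-1), {r^5, r^7}: (-sqrt(3))*(-sqrt(3)), {s, sr^2, ...}: (0)*(0), {sr, sr^3, ...}: (0)*(0)
so (chi_5 * chi_5) takes values
  {e} -> 4, {r^6} -> 4, {r^1, r^11} -> 3, {r^2, r^10} -> 1, {r^3, r^9} -> 0, {r^4, r^8} -> 1, {r^5, r^7} -> 3, {s, sr^2, ...} -> 0, {sr, sr^3, ...} -> 0.
Now take the inner product of this character with each irreducible chi from the table, <chi_5*chi_5, chi> = (1/24) sum_C |C| (chi_5*chi_5)(C) conj(chi(C)):
  <chi_5*chi_5, chi_1> = (1/24)[1*(4)*conj(1) + 1*(4)*conj(1) + 2*(3)*conj(1) + 2*(1)*conj(1) + 2*(0)*conj(1) + 2*(1)*conj(1) + 2*(3)*conj(1) + 6*(0)*conj(1) + 6*(0)*conj(1)]
      = (1/24)[(4) + (4) + (6) + (2) + (0) + (2) + (6) + (0) + (0)] = 24/24 = 1
  <chi_5*chi_5, chi_2> = (1/24)[1*(4)*conj(1) + 1*(4)*conj(1) + 2*(3)*conj(1) + 2*(1)*conj(1) + 2*(0)*conj(1) + 2*(1)*conj(1) + 2*(3)*conj(1) + 6*(0)*conj(-1) + 6*(0)*conj(-1)]
      = (1/24)[(4) + (4) + (6) + (2) + (0) + (2) + (6) + (0) + (0)] = 24/24 = 1
  <chi_5*chi_5, chi_3> = (1/24)[1*(4)*conj(1) + 1*(4)*conj(1) + 2*(3)*conj(-1) + 2*(1)*conj(1) + 2*(0)*conj(-1) + 2*(1)*conj(1) + 2*(3)*conj(-1) + 6*(0)*conj(1) + 6*(0)*conj(-1)]
      = (1/24)[(4) + (4) + (-6) + (2) + (0) + (2) + (-6) + (0) + (0)] = 0/24 = 0
  <chi_5*chi_5, chi_4> = (1/24)[1*(4)*conj(1) + 1*(4)*conj(1) + 2*(3)*conj(-1) + 2*(1)*conj(1) + 2*(0)*conj(-1) + 2*(1)*conj(1) + 2*(3)*conj(-1) + 6*(0)*conj(-1) + 6*(0)*conj(1)]
      = (1/24)[(4) + (4) + (-6) + (2) + (0) + (2) + (-6) + (0) + (0)] = 0/24 = 0
  <chi_5*chi_5, chi_5> = (1/24)[1*(4)*conj(2) + 1*(4)*conj(-2) + 2*(3)*conj(sqrt(3)) + 2*(1)*conj(1) + 2*(0)*conj(0) + 2*(1)*conj(-1) + 2*(3)*conj(-sqrt(3)) + 6*(0)*conj(0) + 6*(0)*conj(0)]
      = (1/24)[(8) + (-8) + (6*sqrt(3)) + (2) + (0) + (-2) + (-6*sqrt(3)) + (0) + (0)] = 0/24 = 0
  <chi_5*chi_5, chi_6> = (1/24)[1*(4)*conj(2) + 1*(4)*conj(2) + 2*(3)*conj(1) + 2*(1)*conj(-1) + 2*(0)*conj(-2) + 2*(1)*conj(-1) + 2*(3)*conj(1) + 6*(0)*conj(0) + 6*(0)*conj(0)]
      = (1/24)[(8) + (8) + (6) + (-2) + (0) + (-2) + (6) + (0) + (0)] = 24/24 = 1
  <chi_5*chi_5, chi_7> = (1/24)[1*(4)*conj(2) + 1*(4)*conj(-2) + 2*(3)*conj(0) + 2*(1)*conj(-2) + 2*(0)*conj(0) + 2*(1)*conj(2) + 2*(3)*conj(0) + 6*(0)*conj(0) + 6*(0)*conj(0)]
      = (1/24)[(8) + (-8) + (0) + (-4) + (0) + (4) + (0) + (0) + (0)] = 0/24 = 0
  <chi_5*chi_5, chi_8> = (1/24)[1*(4)*conj(2) + 1*(4)*conj(2) + 2*(3)*conj(-1) + 2*(1)*conj(-1) + 2*(0)*conj(2) + 2*(1)*conj(-1) + 2*(3)*conj(-1) + 6*(0)*conj(0) + 6*(0)*conj(0)]
      = (1/24)[(8) + (8) + (-6) + (-2) + (0) + (-2) + (-6) + (0) + (0)] = 0/24 = 0
  <chi_5*chi_5, chi_9> = (1/24)[1*(4)*conj(2) + 1*(4)*conj(-2) + 2*(3)*conj(-sqrt(3)) + 2*(1)*conj(1) + 2*(0)*conj(0) + 2*(1)*conj(-1) + 2*(3)*conj(sqrt(3)) + 6*(0)*conj(0) + 6*(0)*conj(0)]
      = (1/24)[(8) + (-8) + (-6*sqrt(3)) + (2) + (0) + (-2) + (6*sqrt(3)) + (0) + (0)] = 0/24 = 0
Hence the multiplicities are chi_1: 1, chi_2: 1, chi_6: 1. Dimension check: dim(chi_5)*dim(chi_5) = 2*2 = 4 and sum (mult * dim) = 1*1 + 1*1 + 1*2 = 4.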